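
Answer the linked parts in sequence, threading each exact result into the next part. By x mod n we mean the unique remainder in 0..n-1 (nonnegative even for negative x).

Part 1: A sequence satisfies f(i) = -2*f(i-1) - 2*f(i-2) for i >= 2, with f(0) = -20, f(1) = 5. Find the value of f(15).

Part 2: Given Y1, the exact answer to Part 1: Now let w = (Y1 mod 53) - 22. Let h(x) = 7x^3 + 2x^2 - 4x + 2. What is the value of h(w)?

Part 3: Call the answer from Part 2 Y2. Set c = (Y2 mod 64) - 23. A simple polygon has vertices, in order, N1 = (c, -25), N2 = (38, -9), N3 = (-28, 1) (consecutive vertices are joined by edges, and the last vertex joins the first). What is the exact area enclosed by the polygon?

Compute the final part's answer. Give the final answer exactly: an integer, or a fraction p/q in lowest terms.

Part 1: f(2) = -2*(5) - 2*(-20) = 30; iterating: f(2)=30, f(3)=-70, f(4)=80, f(5)=-20, f(6)=-120, f(7)=280, f(8)=-320, f(9)=80, f(10)=480, f(11)=-1120, f(12)=1280, f(13)=-320, f(14)=-1920, f(15)=4480; answer 4480
Part 2: Y1 = 4480; w = 6; 7*(6)^3 + 2*(6)^2 - 4*(6)^1 + 2 = (1512) + (72) + (-24) + (2) = 1562; answer 1562
Part 3: Y2 = 1562; c = 3; cross terms: (3*-9 - 38*-25)=923, (38*1 - -28*-9)=-214, (-28*-25 - 3*1)=697; twice the area = |1406| = 1406; area = 703; answer 703

703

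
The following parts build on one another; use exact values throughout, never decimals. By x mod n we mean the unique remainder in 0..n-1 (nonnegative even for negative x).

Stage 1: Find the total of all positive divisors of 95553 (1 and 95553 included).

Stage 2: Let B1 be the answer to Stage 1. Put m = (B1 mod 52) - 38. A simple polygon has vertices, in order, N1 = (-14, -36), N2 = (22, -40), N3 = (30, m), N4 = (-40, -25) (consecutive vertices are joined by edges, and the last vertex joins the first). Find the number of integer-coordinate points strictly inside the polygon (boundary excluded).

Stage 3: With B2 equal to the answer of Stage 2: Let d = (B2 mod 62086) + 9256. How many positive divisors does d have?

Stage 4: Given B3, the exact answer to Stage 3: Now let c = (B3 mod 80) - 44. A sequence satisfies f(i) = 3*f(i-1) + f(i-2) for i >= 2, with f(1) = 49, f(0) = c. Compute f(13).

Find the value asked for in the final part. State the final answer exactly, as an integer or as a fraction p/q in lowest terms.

Stage 1: 95553 = 3^3 * 3539; sigma = (1 + 3 + 9 + 27) * (1 + 3539) = 40 * 3540 = 141600; answer 141600
Stage 2: B1 = 141600; m = -34; cross terms: (-14*-40 - 22*-36)=1352, (22*-34 - 30*-40)=452, (30*-25 - -40*-34)=-2110, (-40*-36 - -14*-25)=1090; twice the area = |784| = 784; area = 392; boundary points = 4 + 2 + 1 + 1 = 8; strictly interior points = area - boundary/2 + 1 = 389; answer 389
Stage 3: B2 = 389; d = 9645; 9645 = 3 * 5 * 643; number of divisors = (1+1) * (1+1) * (1+1) = 8; answer 8
Stage 4: B3 = 8; c = -36; f(2) = 3*(49) + 1*(-36) = 111; iterating: f(2)=111, f(3)=382, f(4)=1257, f(5)=4153, f(6)=13716, f(7)=45301, f(8)=149619, f(9)=494158, f(10)=1632093, f(11)=5390437, f(12)=17803404, f(13)=58800649; answer 58800649

58800649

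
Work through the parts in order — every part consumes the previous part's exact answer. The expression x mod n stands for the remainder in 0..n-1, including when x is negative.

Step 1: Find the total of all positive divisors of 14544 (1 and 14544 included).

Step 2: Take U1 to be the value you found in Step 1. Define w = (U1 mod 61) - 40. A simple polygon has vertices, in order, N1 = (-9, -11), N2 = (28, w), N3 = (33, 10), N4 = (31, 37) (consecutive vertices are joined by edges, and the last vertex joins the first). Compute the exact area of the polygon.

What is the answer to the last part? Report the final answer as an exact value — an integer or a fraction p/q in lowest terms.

945/2

Step 1: 14544 = 2^4 * 3^2 * 101; sigma = (1 + 2 + 4 + 8 + 16) * (1 + 3 + 9) * (1 + 101) = 31 * 13 * 102 = 41106; answer 41106
Step 2: U1 = 41106; w = 13; cross terms: (-9*13 - 28*-11)=191, (28*10 - 33*13)=-149, (33*37 - 31*10)=911, (31*-11 - -9*37)=-8; twice the area = |945| = 945; area = 945/2; answer 945/2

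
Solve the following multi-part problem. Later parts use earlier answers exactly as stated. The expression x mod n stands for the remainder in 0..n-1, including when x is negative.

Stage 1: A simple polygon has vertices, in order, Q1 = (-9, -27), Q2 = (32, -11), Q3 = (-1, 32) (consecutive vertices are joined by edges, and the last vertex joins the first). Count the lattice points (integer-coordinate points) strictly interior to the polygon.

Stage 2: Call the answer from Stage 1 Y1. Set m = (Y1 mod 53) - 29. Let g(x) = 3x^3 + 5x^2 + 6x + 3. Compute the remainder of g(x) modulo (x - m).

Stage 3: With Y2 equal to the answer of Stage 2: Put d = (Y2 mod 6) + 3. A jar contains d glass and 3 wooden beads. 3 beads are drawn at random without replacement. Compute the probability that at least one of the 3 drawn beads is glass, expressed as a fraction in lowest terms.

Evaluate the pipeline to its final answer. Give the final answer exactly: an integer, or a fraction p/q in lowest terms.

Stage 1: cross terms: (-9*-11 - 32*-27)=963, (32*32 - -1*-11)=1013, (-1*-27 - -9*32)=315; twice the area = |2291| = 2291; area = 2291/2; boundary points = 1 + 1 + 1 = 3; strictly interior points = area - boundary/2 + 1 = 1145; answer 1145
Stage 2: Y1 = 1145; m = 3; remainder = value at the root: 3*(3)^3 + 5*(3)^2 + 6*(3)^1 + 3 = (81) + (45) + (18) + (3) = 147; answer 147
Stage 3: Y2 = 147; d = 6; total draws C(9,3) = 84; complement C(3,3) = 1; favorable 84 - 1 = 83; P = 83/84; answer 83/84

83/84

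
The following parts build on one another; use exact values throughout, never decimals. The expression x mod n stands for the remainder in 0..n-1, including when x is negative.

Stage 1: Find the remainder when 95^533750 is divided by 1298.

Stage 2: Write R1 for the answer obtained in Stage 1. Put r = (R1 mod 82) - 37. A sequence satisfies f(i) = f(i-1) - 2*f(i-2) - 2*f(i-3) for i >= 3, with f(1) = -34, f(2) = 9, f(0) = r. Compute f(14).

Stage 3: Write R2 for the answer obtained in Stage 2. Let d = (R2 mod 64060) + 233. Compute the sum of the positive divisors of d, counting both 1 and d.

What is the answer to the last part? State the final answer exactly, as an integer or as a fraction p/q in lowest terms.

Stage 1: squarings mod 1298: 95^1=95, 95^2=1237, 95^4=1125, 95^8=75, 95^16=433, 95^32=577, 95^64=641, 95^128=713, 95^256=851, 95^512=1215, 95^1024=399, 95^2048=845, 95^4096=125, 95^8192=49, 95^16384=1103, 95^32768=383, 95^65536=15, 95^131072=225, 95^262144=3, 95^524288=9; 95^533750 = 95^2 * 95^4 * 95^16 * 95^32 * 95^64 * 95^128 * 95^1024 * 95^8192 * 95^524288 = 793 (mod 1298); answer 793
Stage 2: R1 = 793; r = 18; f(3) = 1*(9) - 2*(-34) - 2*(18) = 41; iterating: f(3)=41, f(4)=91, f(5)=-9, f(6)=-273, f(7)=-437, f(8)=127, f(9)=1547, f(10)=2167, f(11)=-1181, f(12)=-8609, f(13)=-10581, f(14)=8999; answer 8999
Stage 3: R2 = 8999; d = 9232; 9232 = 2^4 * 577; sigma = (1 + 2 + 4 + 8 + 16) * (1 + 577) = 31 * 578 = 17918; answer 17918

17918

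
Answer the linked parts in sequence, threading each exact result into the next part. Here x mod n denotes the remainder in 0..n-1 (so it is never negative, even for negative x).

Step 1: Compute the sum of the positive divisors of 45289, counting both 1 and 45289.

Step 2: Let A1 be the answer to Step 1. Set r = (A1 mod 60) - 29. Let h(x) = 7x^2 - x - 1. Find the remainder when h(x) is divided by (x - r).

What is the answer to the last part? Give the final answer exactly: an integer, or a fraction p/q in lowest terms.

3065

Step 1: 45289 is prime, so its only divisors are 1 and 45289; sigma = 1 + 45289 = 45290; answer 45290
Step 2: A1 = 45290; r = 21; remainder = value at the root: 7*(21)^2 - 1*(21)^1 - 1 = (3087) + (-21) + (-1) = 3065; answer 3065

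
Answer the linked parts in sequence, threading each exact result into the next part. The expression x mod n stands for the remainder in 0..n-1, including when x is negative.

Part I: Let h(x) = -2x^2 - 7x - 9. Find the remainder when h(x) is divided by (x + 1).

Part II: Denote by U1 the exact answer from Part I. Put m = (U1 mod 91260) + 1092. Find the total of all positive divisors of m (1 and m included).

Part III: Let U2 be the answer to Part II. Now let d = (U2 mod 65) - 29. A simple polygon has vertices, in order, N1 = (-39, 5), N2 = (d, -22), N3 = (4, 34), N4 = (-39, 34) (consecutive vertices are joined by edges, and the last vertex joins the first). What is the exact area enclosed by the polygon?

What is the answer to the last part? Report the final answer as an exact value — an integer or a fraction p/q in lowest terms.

Part I: remainder = value at the root: -2*(-1)^2 - 7*(-1)^1 - 9 = (-2) + (7) + (-9) = -4; answer -4
Part II: U1 = -4; m = 92348; 92348 = 2^2 * 23087; sigma = (1 + 2 + 4) * (1 + 23087) = 7 * 23088 = 161616; answer 161616
Part III: U2 = 161616; d = -3; cross terms: (-39*-22 - -3*5)=873, (-3*34 - 4*-22)=-14, (4*34 - -39*34)=1462, (-39*5 - -39*34)=1131; twice the area = |3452| = 3452; area = 1726; answer 1726

1726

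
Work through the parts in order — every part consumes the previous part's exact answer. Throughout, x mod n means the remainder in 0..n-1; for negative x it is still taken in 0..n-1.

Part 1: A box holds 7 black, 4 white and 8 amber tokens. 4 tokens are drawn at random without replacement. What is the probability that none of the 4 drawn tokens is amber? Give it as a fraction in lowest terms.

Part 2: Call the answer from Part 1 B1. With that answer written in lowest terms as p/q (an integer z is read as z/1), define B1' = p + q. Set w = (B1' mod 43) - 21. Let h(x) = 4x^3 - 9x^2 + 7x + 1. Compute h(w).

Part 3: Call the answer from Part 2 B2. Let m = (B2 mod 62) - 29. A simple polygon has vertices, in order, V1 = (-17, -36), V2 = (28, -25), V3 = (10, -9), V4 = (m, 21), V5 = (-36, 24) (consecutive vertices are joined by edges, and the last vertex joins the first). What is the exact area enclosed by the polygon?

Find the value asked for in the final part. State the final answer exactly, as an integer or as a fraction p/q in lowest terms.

Part 1: total draws C(19,4) = 3876; favorable C(11,4) = 330; P = 55/646; answer 55/646
Part 2: B1 = 55/646; threaded value p + q = 701; w = -8; 4*(-8)^3 - 9*(-8)^2 + 7*(-8)^1 + 1 = (-2048) + (-576) + (-56) + (1) = -2679; answer -2679
Part 3: B2 = -2679; m = 20; cross terms: (-17*-25 - 28*-36)=1433, (28*-9 - 10*-25)=-2, (10*21 - 20*-9)=390, (20*24 - -36*21)=1236, (-36*-36 - -17*24)=1704; twice the area = |4761| = 4761; area = 4761/2; answer 4761/2

4761/2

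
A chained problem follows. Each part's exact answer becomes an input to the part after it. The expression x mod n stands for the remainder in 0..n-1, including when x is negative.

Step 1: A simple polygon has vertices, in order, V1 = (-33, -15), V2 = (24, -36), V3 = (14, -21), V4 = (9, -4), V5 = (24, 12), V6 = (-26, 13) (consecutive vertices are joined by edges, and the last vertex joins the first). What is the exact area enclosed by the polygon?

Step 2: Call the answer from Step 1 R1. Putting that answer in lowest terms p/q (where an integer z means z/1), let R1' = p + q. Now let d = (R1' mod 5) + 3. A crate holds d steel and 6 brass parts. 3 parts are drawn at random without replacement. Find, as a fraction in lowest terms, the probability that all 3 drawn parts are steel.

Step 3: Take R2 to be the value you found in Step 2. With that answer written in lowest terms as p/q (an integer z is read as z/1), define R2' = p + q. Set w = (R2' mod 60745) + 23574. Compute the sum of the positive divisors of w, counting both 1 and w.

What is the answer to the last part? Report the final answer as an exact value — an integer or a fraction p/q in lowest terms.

24120

Step 1: cross terms: (-33*-36 - 24*-15)=1548, (24*-21 - 14*-36)=0, (14*-4 - 9*-21)=133, (9*12 - 24*-4)=204, (24*13 - -26*12)=624, (-26*-15 - -33*13)=819; twice the area = |3328| = 3328; area = 1664; answer 1664
Step 2: R1 = 1664; threaded value p + q = 1665; d = 3; total draws C(9,3) = 84; favorable C(3,3) = 1; P = 1/84; answer 1/84
Step 3: R2 = 1/84; threaded value p + q = 85; w = 23659; 23659 = 59 * 401; sigma = (1 + 59) * (1 + 401) = 60 * 402 = 24120; answer 24120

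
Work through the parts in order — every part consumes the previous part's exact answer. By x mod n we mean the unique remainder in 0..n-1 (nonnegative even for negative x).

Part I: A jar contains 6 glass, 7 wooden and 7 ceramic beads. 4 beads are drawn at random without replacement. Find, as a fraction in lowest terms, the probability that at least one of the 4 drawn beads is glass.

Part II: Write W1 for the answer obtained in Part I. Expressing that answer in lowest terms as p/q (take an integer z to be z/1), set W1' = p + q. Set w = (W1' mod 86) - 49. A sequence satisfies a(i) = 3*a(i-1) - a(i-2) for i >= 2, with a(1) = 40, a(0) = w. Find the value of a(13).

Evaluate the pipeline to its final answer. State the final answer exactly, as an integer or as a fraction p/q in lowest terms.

6988648

Part I: total draws C(20,4) = 4845; complement C(14,4) = 1001; favorable 4845 - 1001 = 3844; P = 3844/4845; answer 3844/4845
Part II: W1 = 3844/4845; threaded value p + q = 8689; w = -46; a(2) = 3*(40) - 1*(-46) = 166; iterating: a(2)=166, a(3)=458, a(4)=1208, a(5)=3166, a(6)=8290, a(7)=21704, a(8)=56822, a(9)=148762, a(10)=389464, a(11)=1019630, a(12)=2669426, a(13)=6988648; answer 6988648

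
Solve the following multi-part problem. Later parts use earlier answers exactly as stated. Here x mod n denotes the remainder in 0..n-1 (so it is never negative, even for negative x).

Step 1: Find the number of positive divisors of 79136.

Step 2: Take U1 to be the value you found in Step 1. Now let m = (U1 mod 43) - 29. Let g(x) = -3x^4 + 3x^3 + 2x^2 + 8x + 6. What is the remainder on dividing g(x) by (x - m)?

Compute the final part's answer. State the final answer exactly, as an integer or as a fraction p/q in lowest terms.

Step 1: 79136 = 2^5 * 2473; number of divisors = (5+1) * (1+1) = 12; answer 12
Step 2: U1 = 12; m = -17; remainder = value at the root: -3*(-17)^4 + 3*(-17)^3 + 2*(-17)^2 + 8*(-17)^1 + 6 = (-250563) + (-14739) + (578) + (-136) + (6) = -264854; answer -264854

-264854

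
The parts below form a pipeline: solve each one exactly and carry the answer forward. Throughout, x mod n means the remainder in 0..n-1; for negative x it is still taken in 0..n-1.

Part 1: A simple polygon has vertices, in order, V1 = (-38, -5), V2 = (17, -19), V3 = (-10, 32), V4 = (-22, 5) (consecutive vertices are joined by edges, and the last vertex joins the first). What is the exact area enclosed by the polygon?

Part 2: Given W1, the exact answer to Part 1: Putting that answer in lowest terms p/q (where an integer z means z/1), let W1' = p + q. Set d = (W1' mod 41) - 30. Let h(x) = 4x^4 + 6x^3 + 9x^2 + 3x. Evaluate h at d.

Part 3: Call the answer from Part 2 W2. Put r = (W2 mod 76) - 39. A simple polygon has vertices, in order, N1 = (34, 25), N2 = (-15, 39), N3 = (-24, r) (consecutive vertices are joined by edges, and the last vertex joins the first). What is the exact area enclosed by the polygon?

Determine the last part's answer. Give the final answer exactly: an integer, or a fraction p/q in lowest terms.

1680

Part 1: cross terms: (-38*-19 - 17*-5)=807, (17*32 - -10*-19)=354, (-10*5 - -22*32)=654, (-22*-5 - -38*5)=300; twice the area = |2115| = 2115; area = 2115/2; answer 2115/2
Part 2: W1 = 2115/2; threaded value p + q = 2117; d = -4; 4*(-4)^4 + 6*(-4)^3 + 9*(-4)^2 + 3*(-4)^1 = (1024) + (-384) + (144) + (-12) = 772; answer 772
Part 3: W2 = 772; r = -27; cross terms: (34*39 - -15*25)=1701, (-15*-27 - -24*39)=1341, (-24*25 - 34*-27)=318; twice the area = |3360| = 3360; area = 1680; answer 1680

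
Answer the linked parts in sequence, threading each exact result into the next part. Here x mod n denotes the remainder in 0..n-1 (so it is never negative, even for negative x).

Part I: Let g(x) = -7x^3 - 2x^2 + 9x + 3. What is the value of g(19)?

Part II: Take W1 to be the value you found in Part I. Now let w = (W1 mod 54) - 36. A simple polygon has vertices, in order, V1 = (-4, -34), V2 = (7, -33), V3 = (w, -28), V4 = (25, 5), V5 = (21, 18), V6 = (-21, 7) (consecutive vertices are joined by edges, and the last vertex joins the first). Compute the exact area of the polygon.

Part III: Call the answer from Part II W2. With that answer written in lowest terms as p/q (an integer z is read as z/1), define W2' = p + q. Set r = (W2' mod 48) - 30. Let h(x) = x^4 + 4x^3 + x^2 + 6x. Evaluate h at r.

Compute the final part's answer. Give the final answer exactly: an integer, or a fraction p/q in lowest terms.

Part I: -7*(19)^3 - 2*(19)^2 + 9*(19)^1 + 3 = (-48013) + (-722) + (171) + (3) = -48561; answer -48561
Part II: W1 = -48561; w = 3; cross terms: (-4*-33 - 7*-34)=370, (7*-28 - 3*-33)=-97, (3*5 - 25*-28)=715, (25*18 - 21*5)=345, (21*7 - -21*18)=525, (-21*-34 - -4*7)=742; twice the area = |2600| = 2600; area = 1300; answer 1300
Part III: W2 = 1300; threaded value p + q = 1301; r = -25; 1*(-25)^4 + 4*(-25)^3 + 1*(-25)^2 + 6*(-25)^1 = (390625) + (-62500) + (625) + (-150) = 328600; answer 328600

328600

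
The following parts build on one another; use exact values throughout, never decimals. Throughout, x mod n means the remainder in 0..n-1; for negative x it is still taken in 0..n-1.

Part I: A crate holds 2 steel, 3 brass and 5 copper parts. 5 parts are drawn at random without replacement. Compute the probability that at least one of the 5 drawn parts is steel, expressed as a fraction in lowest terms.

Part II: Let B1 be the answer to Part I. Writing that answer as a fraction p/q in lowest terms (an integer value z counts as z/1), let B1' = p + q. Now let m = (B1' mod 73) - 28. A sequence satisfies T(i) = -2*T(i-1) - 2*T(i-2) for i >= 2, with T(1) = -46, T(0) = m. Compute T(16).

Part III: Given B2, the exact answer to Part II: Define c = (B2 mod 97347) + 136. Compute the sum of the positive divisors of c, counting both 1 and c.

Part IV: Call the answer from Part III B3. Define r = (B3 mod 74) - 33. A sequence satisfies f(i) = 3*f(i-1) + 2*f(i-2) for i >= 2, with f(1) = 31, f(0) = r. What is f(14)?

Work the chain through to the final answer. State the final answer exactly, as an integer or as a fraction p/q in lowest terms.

Part I: total draws C(10,5) = 252; complement C(8,5) = 56; favorable 252 - 56 = 196; P = 7/9; answer 7/9
Part II: B1 = 7/9; threaded value p + q = 16; m = -12; T(2) = -2*(-46) - 2*(-12) = 116; iterating: T(2)=116, T(3)=-140, T(4)=48, T(5)=184, T(6)=-464, T(7)=560, T(8)=-192, T(9)=-736, T(10)=1856, T(11)=-2240, T(12)=768, T(13)=2944, T(14)=-7424, T(15)=8960, T(16)=-3072; answer -3072
Part III: B2 = -3072; c = 94411; 94411 = 19 * 4969; sigma = (1 + 19) * (1 + 4969) = 20 * 4970 = 99400; answer 99400
Part IV: B3 = 99400; r = -15; f(2) = 3*(31) + 2*(-15) = 63; iterating: f(2)=63, f(3)=251, f(4)=879, f(5)=3139, f(6)=11175, f(7)=39803, f(8)=141759, f(9)=504883, f(10)=1798167, f(11)=6404267, f(12)=22809135, f(13)=81235939, f(14)=289326087; answer 289326087

289326087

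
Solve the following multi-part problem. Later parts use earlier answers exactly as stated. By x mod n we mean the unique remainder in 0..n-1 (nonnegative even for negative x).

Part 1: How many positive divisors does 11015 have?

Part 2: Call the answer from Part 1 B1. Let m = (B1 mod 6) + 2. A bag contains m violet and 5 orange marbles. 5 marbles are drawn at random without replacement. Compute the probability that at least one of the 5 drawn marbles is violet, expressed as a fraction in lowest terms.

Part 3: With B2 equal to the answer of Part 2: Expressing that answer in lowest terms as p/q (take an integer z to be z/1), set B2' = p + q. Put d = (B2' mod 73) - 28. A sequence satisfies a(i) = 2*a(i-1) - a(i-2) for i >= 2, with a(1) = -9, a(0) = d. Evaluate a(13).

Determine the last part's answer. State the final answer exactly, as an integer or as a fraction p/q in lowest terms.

-345

Part 1: 11015 = 5 * 2203; number of divisors = (1+1) * (1+1) = 4; answer 4
Part 2: B1 = 4; m = 6; total draws C(11,5) = 462; complement C(5,5) = 1; favorable 462 - 1 = 461; P = 461/462; answer 461/462
Part 3: B2 = 461/462; threaded value p + q = 923; d = 19; a(2) = 2*(-9) - 1*(19) = -37; iterating: a(2)=-37, a(3)=-65, a(4)=-93, a(5)=-121, a(6)=-149, a(7)=-177, a(8)=-205, a(9)=-233, a(10)=-261, a(11)=-289, a(12)=-317, a(13)=-345; answer -345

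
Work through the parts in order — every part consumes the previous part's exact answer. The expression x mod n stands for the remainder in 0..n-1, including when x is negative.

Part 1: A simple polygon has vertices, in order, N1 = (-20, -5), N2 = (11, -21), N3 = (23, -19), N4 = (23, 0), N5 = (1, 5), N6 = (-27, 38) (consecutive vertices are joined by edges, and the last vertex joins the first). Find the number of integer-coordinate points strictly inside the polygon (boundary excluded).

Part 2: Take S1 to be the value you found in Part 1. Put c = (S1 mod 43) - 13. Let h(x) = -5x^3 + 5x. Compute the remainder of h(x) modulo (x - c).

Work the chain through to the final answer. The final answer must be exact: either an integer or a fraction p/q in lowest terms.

0

Part 1: cross terms: (-20*-21 - 11*-5)=475, (11*-19 - 23*-21)=274, (23*0 - 23*-19)=437, (23*5 - 1*0)=115, (1*38 - -27*5)=173, (-27*-5 - -20*38)=895; twice the area = |2369| = 2369; area = 2369/2; boundary points = 1 + 2 + 19 + 1 + 1 + 1 = 25; strictly interior points = area - boundary/2 + 1 = 1173; answer 1173
Part 2: S1 = 1173; c = -1; remainder = value at the root: -5*(-1)^3 + 5*(-1)^1 = (5) + (-5) = 0; answer 0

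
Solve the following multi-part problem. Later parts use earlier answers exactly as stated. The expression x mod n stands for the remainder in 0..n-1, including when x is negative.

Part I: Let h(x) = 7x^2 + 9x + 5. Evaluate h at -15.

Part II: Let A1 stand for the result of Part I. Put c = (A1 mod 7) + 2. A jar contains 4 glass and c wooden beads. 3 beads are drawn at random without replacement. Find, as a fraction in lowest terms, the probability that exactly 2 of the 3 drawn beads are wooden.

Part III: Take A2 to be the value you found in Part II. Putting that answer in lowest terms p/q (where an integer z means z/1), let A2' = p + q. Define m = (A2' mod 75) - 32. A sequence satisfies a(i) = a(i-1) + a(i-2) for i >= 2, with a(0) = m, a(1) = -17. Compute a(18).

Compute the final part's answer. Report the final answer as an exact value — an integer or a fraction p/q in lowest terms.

Part I: 7*(-15)^2 + 9*(-15)^1 + 5 = (1575) + (-135) + (5) = 1445; answer 1445
Part II: A1 = 1445; c = 5; total draws C(9,3) = 84; favorable C(5,2)*C(4,1) = 40; P = 10/21; answer 10/21
Part III: A2 = 10/21; threaded value p + q = 31; m = -1; a(2) = 1*(-17) + 1*(-1) = -18; iterating: a(2)=-18, a(3)=-35, a(4)=-53, a(5)=-88, a(6)=-141, a(7)=-229, a(8)=-370, a(9)=-599, a(10)=-969, a(11)=-1568, a(12)=-2537, a(13)=-4105, a(14)=-6642, a(15)=-10747, a(16)=-17389, a(17)=-28136, a(18)=-45525; answer -45525

-45525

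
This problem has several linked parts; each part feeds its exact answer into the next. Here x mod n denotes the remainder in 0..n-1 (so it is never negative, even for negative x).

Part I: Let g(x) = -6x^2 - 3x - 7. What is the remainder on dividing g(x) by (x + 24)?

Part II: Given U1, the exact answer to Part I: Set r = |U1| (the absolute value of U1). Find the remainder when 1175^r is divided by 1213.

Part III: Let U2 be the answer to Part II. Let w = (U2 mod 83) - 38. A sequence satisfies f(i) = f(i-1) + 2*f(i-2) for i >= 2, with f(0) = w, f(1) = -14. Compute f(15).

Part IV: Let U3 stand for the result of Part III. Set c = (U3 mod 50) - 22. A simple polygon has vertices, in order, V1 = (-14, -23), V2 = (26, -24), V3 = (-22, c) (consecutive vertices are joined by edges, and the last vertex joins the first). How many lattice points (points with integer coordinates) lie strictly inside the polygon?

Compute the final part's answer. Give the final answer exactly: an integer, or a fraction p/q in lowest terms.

Part I: remainder = value at the root: -6*(-24)^2 - 3*(-24)^1 - 7 = (-3456) + (72) + (-7) = -3391; answer -3391
Part II: U1 = -3391; r = 3391; squarings mod 1213: 1175^1=1175, 1175^2=231, 1175^4=1202, 1175^8=121, 1175^16=85, 1175^32=1160, 1175^64=383, 1175^128=1129, 1175^256=991, 1175^512=764, 1175^1024=243, 1175^2048=825; 1175^3391 = 1175^1 * 1175^2 * 1175^4 * 1175^8 * 1175^16 * 1175^32 * 1175^256 * 1175^1024 * 1175^2048 = 752 (mod 1213); answer 752
Part III: U2 = 752; w = -33; f(2) = 1*(-14) + 2*(-33) = -80; iterating: f(2)=-80, f(3)=-108, f(4)=-268, f(5)=-484, f(6)=-1020, f(7)=-1988, f(8)=-4028, f(9)=-8004, f(10)=-16060, f(11)=-32068, f(12)=-64188, f(13)=-128324, f(14)=-256700, f(15)=-513348; answer -513348
Part IV: U3 = -513348; c = -20; cross terms: (-14*-24 - 26*-23)=934, (26*-20 - -22*-24)=-1048, (-22*-23 - -14*-20)=226; twice the area = |112| = 112; area = 56; boundary points = 1 + 4 + 1 = 6; strictly interior points = area - boundary/2 + 1 = 54; answer 54

54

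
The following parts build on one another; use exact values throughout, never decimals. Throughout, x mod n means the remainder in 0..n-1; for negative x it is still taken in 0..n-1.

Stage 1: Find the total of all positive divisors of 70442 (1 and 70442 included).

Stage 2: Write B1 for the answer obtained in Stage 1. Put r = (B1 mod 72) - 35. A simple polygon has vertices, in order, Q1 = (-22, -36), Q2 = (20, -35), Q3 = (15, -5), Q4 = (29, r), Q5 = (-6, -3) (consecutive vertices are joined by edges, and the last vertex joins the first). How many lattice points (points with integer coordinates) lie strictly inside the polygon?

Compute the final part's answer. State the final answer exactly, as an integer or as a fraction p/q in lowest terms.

1129

Stage 1: 70442 = 2 * 35221; sigma = (1 + 2) * (1 + 35221) = 3 * 35222 = 105666; answer 105666
Stage 2: B1 = 105666; r = 7; cross terms: (-22*-35 - 20*-36)=1490, (20*-5 - 15*-35)=425, (15*7 - 29*-5)=250, (29*-3 - -6*7)=-45, (-6*-36 - -22*-3)=150; twice the area = |2270| = 2270; area = 1135; boundary points = 1 + 5 + 2 + 5 + 1 = 14; strictly interior points = area - boundary/2 + 1 = 1129; answer 1129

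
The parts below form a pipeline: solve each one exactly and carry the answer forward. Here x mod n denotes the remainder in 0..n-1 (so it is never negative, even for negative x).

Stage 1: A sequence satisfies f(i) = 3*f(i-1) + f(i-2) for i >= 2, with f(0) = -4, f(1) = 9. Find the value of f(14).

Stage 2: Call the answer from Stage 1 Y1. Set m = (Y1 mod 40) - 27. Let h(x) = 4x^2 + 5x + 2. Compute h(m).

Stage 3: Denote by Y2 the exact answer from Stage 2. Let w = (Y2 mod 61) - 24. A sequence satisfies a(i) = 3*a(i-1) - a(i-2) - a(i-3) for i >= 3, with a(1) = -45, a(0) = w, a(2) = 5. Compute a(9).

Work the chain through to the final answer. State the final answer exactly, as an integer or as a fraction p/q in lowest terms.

Stage 1: f(2) = 3*(9) + 1*(-4) = 23; iterating: f(2)=23, f(3)=78, f(4)=257, f(5)=849, f(6)=2804, f(7)=9261, f(8)=30587, f(9)=101022, f(10)=333653, f(11)=1101981, f(12)=3639596, f(13)=12020769, f(14)=39701903; answer 39701903
Stage 2: Y1 = 39701903; m = -4; 4*(-4)^2 + 5*(-4)^1 + 2 = (64) + (-20) + (2) = 46; answer 46
Stage 3: Y2 = 46; w = 22; a(3) = 3*(5) - 1*(-45) - 1*(22) = 38; iterating: a(3)=38, a(4)=154, a(5)=419, a(6)=1065, a(7)=2622, a(8)=6382, a(9)=15459; answer 15459

15459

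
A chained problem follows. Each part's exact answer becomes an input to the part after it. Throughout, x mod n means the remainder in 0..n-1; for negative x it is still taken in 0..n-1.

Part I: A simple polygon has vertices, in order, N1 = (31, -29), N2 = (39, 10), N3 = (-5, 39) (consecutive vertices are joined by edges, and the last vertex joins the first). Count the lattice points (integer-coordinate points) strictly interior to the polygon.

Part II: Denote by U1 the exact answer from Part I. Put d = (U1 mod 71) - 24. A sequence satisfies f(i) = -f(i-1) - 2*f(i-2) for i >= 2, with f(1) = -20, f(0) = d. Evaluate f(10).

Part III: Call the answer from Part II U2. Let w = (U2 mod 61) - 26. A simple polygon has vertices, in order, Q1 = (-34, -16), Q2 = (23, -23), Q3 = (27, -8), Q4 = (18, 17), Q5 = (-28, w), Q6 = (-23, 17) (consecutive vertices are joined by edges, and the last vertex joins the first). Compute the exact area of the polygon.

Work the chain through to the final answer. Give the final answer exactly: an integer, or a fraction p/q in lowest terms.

Part I: cross terms: (31*10 - 39*-29)=1441, (39*39 - -5*10)=1571, (-5*-29 - 31*39)=-1064; twice the area = |1948| = 1948; area = 974; boundary points = 1 + 1 + 4 = 6; strictly interior points = area - boundary/2 + 1 = 972; answer 972
Part II: U1 = 972; d = 25; f(2) = -1*(-20) - 2*(25) = -30; iterating: f(2)=-30, f(3)=70, f(4)=-10, f(5)=-130, f(6)=150, f(7)=110, f(8)=-410, f(9)=190, f(10)=630; answer 630
Part III: U2 = 630; w = -6; cross terms: (-34*-23 - 23*-16)=1150, (23*-8 - 27*-23)=437, (27*17 - 18*-8)=603, (18*-6 - -28*17)=368, (-28*17 - -23*-6)=-614, (-23*-16 - -34*17)=946; twice the area = |2890| = 2890; area = 1445; answer 1445

1445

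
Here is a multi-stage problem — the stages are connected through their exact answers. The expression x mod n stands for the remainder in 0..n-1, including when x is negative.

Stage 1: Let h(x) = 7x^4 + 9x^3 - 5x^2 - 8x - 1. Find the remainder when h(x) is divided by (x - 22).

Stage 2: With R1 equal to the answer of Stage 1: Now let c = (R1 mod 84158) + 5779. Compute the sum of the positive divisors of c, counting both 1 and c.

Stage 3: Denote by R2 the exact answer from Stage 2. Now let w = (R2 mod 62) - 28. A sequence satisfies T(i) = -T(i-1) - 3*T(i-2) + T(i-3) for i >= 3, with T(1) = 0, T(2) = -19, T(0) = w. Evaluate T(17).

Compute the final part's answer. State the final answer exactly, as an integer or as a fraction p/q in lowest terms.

130648

Stage 1: remainder = value at the root: 7*(22)^4 + 9*(22)^3 - 5*(22)^2 - 8*(22)^1 - 1 = (1639792) + (95832) + (-2420) + (-176) + (-1) = 1733027; answer 1733027
Stage 2: R1 = 1733027; c = 55646; 55646 = 2 * 27823; sigma = (1 + 2) * (1 + 27823) = 3 * 27824 = 83472; answer 83472
Stage 3: R2 = 83472; w = -8; T(3) = -1*(-19) - 3*(0) + 1*(-8) = 11; iterating: T(3)=11, T(4)=46, T(5)=-98, T(6)=-29, T(7)=369, T(8)=-380, T(9)=-756, T(10)=2265, T(11)=-377, T(12)=-7174, T(13)=10570, T(14)=10575, T(15)=-49459, T(16)=28304, T(17)=130648; answer 130648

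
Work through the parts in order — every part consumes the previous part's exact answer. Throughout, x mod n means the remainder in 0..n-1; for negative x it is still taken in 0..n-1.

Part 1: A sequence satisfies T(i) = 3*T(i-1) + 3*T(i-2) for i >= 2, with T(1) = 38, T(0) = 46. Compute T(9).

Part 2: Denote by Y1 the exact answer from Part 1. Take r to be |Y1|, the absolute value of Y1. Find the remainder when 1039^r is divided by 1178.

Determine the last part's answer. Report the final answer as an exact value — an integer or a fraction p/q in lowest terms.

1027

Part 1: T(2) = 3*(38) + 3*(46) = 252; iterating: T(2)=252, T(3)=870, T(4)=3366, T(5)=12708, T(6)=48222, T(7)=182790, T(8)=693036, T(9)=2627478; answer 2627478
Part 2: Y1 = 2627478; r = 2627478; squarings mod 1178: 1039^1=1039, 1039^2=473, 1039^4=1087, 1039^8=35, 1039^16=47, 1039^32=1031, 1039^64=405, 1039^128=283, 1039^256=1163, 1039^512=225, 1039^1024=1149, 1039^2048=841, 1039^4096=481, 1039^8192=473, 1039^16384=1087, 1039^32768=35, 1039^65536=47, 1039^131072=1031, 1039^262144=405, 1039^524288=283, 1039^1048576=1163, 1039^2097152=225; 1039^2627478 = 1039^2 * 1039^4 * 1039^16 * 1039^128 * 1039^256 * 1039^512 * 1039^1024 * 1039^4096 * 1039^524288 * 1039^2097152 = 1027 (mod 1178); answer 1027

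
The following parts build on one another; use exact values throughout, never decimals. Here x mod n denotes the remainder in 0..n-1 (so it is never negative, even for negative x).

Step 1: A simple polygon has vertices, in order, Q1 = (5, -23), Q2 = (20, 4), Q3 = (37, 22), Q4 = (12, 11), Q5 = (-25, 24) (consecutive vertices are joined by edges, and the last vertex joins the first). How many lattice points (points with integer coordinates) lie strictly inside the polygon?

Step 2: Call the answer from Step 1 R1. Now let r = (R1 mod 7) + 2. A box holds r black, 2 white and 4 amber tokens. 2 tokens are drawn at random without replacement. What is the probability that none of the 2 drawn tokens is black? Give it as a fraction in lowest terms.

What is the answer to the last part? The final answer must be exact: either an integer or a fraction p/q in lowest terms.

Step 1: cross terms: (5*4 - 20*-23)=480, (20*22 - 37*4)=292, (37*11 - 12*22)=143, (12*24 - -25*11)=563, (-25*-23 - 5*24)=455; twice the area = |1933| = 1933; area = 1933/2; boundary points = 3 + 1 + 1 + 1 + 1 = 7; strictly interior points = area - boundary/2 + 1 = 964; answer 964
Step 2: R1 = 964; r = 7; total draws C(13,2) = 78; favorable C(6,2) = 15; P = 5/26; answer 5/26

5/26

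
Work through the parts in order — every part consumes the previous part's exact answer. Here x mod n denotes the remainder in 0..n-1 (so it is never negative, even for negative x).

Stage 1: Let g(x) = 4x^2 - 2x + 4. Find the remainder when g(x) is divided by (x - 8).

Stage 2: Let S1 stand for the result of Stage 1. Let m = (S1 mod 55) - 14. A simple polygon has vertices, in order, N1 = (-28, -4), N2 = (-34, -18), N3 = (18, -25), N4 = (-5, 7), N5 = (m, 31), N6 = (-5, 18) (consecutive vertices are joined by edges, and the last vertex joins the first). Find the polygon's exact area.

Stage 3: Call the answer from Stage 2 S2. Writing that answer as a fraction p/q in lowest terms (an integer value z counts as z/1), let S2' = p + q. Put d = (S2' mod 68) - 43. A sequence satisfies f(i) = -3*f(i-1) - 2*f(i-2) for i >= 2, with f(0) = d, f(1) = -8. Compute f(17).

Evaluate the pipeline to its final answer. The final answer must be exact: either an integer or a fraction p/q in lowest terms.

Stage 1: remainder = value at the root: 4*(8)^2 - 2*(8)^1 + 4 = (256) + (-16) + (4) = 244; answer 244
Stage 2: S1 = 244; m = 10; cross terms: (-28*-18 - -34*-4)=368, (-34*-25 - 18*-18)=1174, (18*7 - -5*-25)=1, (-5*31 - 10*7)=-225, (10*18 - -5*31)=335, (-5*-4 - -28*18)=524; twice the area = |2177| = 2177; area = 2177/2; answer 2177/2
Stage 3: S2 = 2177/2; threaded value p + q = 2179; d = -40; f(2) = -3*(-8) - 2*(-40) = 104; iterating: f(2)=104, f(3)=-296, f(4)=680, f(5)=-1448, f(6)=2984, f(7)=-6056, f(8)=12200, f(9)=-24488, f(10)=49064, f(11)=-98216, f(12)=196520, f(13)=-393128, f(14)=786344, f(15)=-1572776, f(16)=3145640, f(17)=-6291368; answer -6291368

-6291368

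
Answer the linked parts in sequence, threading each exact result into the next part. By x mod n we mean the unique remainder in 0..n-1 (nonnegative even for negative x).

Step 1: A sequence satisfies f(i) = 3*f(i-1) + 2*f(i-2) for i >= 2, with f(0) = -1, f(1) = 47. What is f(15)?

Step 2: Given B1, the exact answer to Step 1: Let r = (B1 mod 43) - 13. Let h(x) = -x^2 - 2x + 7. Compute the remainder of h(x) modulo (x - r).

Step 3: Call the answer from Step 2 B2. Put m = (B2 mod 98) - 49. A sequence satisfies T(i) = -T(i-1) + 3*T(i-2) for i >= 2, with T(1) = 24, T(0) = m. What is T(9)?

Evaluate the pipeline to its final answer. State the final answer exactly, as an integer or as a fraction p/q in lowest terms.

16749

Step 1: f(2) = 3*(47) + 2*(-1) = 139; iterating: f(2)=139, f(3)=511, f(4)=1811, f(5)=6455, f(6)=22987, f(7)=81871, f(8)=291587, f(9)=1038503, f(10)=3698683, f(11)=13173055, f(12)=46916531, f(13)=167095703, f(14)=595120171, f(15)=2119551919; answer 2119551919
Step 2: B1 = 2119551919; r = -9; remainder = value at the root: -1*(-9)^2 - 2*(-9)^1 + 7 = (-81) + (18) + (7) = -56; answer -56
Step 3: B2 = -56; m = -7; T(2) = -1*(24) + 3*(-7) = -45; iterating: T(2)=-45, T(3)=117, T(4)=-252, T(5)=603, T(6)=-1359, T(7)=3168, T(8)=-7245, T(9)=16749; answer 16749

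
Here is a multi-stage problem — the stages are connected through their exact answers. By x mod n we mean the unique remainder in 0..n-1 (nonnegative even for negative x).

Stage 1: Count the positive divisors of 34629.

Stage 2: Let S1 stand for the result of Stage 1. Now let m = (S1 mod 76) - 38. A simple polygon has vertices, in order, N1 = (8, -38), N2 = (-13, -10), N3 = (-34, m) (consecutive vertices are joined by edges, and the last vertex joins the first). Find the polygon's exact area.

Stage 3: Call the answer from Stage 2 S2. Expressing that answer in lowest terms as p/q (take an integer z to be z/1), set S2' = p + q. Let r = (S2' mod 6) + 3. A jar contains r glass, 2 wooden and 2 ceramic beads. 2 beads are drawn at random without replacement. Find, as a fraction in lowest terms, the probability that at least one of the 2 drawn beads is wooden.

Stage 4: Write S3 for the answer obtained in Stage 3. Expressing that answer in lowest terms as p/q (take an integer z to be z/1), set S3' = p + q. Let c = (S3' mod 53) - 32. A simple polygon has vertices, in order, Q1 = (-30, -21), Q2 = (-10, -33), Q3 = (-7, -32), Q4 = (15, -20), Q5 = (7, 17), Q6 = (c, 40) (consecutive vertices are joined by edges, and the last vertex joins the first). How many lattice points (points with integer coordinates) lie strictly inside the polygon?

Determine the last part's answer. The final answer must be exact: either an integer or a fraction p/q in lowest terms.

Stage 1: 34629 = 3 * 7 * 17 * 97; number of divisors = (1+1) * (1+1) * (1+1) * (1+1) = 16; answer 16
Stage 2: S1 = 16; m = -22; cross terms: (8*-10 - -13*-38)=-574, (-13*-22 - -34*-10)=-54, (-34*-38 - 8*-22)=1468; twice the area = |840| = 840; area = 420; answer 420
Stage 3: S2 = 420; threaded value p + q = 421; r = 4; total draws C(8,2) = 28; complement C(6,2) = 15; favorable 28 - 15 = 13; P = 13/28; answer 13/28
Stage 4: S3 = 13/28; threaded value p + q = 41; c = 9; cross terms: (-30*-33 - -10*-21)=780, (-10*-32 - -7*-33)=89, (-7*-20 - 15*-32)=620, (15*17 - 7*-20)=395, (7*40 - 9*17)=127, (9*-21 - -30*40)=1011; twice the area = |3022| = 3022; area = 1511; boundary points = 4 + 1 + 2 + 1 + 1 + 1 = 10; strictly interior points = area - boundary/2 + 1 = 1507; answer 1507

1507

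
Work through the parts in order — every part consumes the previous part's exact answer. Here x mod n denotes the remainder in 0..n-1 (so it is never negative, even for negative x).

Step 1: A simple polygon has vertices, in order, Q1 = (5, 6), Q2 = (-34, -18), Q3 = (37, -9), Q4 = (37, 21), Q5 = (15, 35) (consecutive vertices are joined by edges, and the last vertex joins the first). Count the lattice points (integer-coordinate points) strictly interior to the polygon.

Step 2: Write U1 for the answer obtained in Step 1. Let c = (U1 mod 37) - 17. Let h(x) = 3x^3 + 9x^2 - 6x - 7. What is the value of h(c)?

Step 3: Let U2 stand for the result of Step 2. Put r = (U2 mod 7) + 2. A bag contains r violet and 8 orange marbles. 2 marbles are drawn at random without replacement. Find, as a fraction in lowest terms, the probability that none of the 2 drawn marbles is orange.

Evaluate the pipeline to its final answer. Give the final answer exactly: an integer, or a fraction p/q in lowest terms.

7/30

Step 1: cross terms: (5*-18 - -34*6)=114, (-34*-9 - 37*-18)=972, (37*21 - 37*-9)=1110, (37*35 - 15*21)=980, (15*6 - 5*35)=-85; twice the area = |3091| = 3091; area = 3091/2; boundary points = 3 + 1 + 30 + 2 + 1 = 37; strictly interior points = area - boundary/2 + 1 = 1528; answer 1528
Step 2: U1 = 1528; c = -6; 3*(-6)^3 + 9*(-6)^2 - 6*(-6)^1 - 7 = (-648) + (324) + (36) + (-7) = -295; answer -295
Step 3: U2 = -295; r = 8; total draws C(16,2) = 120; favorable C(8,2) = 28; P = 7/30; answer 7/30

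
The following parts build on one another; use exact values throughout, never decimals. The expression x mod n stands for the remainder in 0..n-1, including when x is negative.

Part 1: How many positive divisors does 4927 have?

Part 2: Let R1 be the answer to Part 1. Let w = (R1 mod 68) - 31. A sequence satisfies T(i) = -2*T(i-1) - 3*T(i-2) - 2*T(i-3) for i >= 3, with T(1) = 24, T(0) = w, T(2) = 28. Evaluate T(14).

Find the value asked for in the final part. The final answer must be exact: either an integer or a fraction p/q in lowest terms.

Part 1: 4927 = 13 * 379; number of divisors = (1+1) * (1+1) = 4; answer 4
Part 2: R1 = 4; w = -27; T(3) = -2*(28) - 3*(24) - 2*(-27) = -74; iterating: T(3)=-74, T(4)=16, T(5)=134, T(6)=-168, T(7)=-98, T(8)=432, T(9)=-234, T(10)=-632, T(11)=1102, T(12)=160, T(13)=-2362, T(14)=2040; answer 2040

2040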